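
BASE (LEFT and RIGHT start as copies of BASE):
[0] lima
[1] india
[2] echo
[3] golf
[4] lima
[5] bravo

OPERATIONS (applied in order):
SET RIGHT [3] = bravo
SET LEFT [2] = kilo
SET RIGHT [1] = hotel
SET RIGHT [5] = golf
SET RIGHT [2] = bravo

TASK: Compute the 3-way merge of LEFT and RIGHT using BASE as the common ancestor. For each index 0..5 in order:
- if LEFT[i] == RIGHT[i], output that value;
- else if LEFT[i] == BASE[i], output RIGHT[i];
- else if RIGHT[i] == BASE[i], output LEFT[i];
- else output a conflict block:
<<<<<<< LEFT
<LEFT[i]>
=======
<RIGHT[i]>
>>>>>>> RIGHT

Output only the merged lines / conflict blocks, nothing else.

Answer: lima
hotel
<<<<<<< LEFT
kilo
=======
bravo
>>>>>>> RIGHT
bravo
lima
golf

Derivation:
Final LEFT:  [lima, india, kilo, golf, lima, bravo]
Final RIGHT: [lima, hotel, bravo, bravo, lima, golf]
i=0: L=lima R=lima -> agree -> lima
i=1: L=india=BASE, R=hotel -> take RIGHT -> hotel
i=2: BASE=echo L=kilo R=bravo all differ -> CONFLICT
i=3: L=golf=BASE, R=bravo -> take RIGHT -> bravo
i=4: L=lima R=lima -> agree -> lima
i=5: L=bravo=BASE, R=golf -> take RIGHT -> golf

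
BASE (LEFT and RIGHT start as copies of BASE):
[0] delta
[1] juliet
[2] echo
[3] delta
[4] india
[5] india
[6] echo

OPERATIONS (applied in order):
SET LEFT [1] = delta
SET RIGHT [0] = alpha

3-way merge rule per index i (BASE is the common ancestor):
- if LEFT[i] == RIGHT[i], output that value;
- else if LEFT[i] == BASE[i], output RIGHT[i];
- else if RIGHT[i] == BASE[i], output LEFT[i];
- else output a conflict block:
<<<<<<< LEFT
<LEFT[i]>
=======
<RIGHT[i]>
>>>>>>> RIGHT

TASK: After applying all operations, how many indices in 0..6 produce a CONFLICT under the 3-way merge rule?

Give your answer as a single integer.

Final LEFT:  [delta, delta, echo, delta, india, india, echo]
Final RIGHT: [alpha, juliet, echo, delta, india, india, echo]
i=0: L=delta=BASE, R=alpha -> take RIGHT -> alpha
i=1: L=delta, R=juliet=BASE -> take LEFT -> delta
i=2: L=echo R=echo -> agree -> echo
i=3: L=delta R=delta -> agree -> delta
i=4: L=india R=india -> agree -> india
i=5: L=india R=india -> agree -> india
i=6: L=echo R=echo -> agree -> echo
Conflict count: 0

Answer: 0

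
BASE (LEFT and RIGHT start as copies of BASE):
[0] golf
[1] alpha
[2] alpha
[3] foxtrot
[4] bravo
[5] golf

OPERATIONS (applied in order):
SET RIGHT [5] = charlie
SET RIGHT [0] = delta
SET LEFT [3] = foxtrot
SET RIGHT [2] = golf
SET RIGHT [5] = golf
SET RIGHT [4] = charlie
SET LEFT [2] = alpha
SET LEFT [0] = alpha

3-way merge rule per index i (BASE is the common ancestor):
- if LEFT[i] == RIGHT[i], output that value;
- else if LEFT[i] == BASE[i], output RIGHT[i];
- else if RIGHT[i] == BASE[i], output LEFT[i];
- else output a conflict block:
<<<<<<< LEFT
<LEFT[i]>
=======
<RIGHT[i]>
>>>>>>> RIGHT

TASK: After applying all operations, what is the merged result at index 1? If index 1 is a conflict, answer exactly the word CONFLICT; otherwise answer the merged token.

Answer: alpha

Derivation:
Final LEFT:  [alpha, alpha, alpha, foxtrot, bravo, golf]
Final RIGHT: [delta, alpha, golf, foxtrot, charlie, golf]
i=0: BASE=golf L=alpha R=delta all differ -> CONFLICT
i=1: L=alpha R=alpha -> agree -> alpha
i=2: L=alpha=BASE, R=golf -> take RIGHT -> golf
i=3: L=foxtrot R=foxtrot -> agree -> foxtrot
i=4: L=bravo=BASE, R=charlie -> take RIGHT -> charlie
i=5: L=golf R=golf -> agree -> golf
Index 1 -> alpha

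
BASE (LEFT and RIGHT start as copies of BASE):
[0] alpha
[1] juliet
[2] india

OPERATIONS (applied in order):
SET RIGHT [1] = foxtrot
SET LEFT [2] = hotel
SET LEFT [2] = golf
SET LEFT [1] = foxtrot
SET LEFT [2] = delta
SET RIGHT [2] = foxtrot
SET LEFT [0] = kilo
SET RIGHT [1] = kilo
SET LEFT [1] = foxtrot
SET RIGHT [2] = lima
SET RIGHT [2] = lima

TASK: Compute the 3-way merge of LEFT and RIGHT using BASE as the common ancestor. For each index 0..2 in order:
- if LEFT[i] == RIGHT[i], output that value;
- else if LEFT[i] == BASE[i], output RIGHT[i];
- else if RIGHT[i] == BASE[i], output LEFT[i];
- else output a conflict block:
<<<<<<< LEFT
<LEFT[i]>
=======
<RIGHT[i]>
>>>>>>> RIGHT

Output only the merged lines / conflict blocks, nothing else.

Final LEFT:  [kilo, foxtrot, delta]
Final RIGHT: [alpha, kilo, lima]
i=0: L=kilo, R=alpha=BASE -> take LEFT -> kilo
i=1: BASE=juliet L=foxtrot R=kilo all differ -> CONFLICT
i=2: BASE=india L=delta R=lima all differ -> CONFLICT

Answer: kilo
<<<<<<< LEFT
foxtrot
=======
kilo
>>>>>>> RIGHT
<<<<<<< LEFT
delta
=======
lima
>>>>>>> RIGHT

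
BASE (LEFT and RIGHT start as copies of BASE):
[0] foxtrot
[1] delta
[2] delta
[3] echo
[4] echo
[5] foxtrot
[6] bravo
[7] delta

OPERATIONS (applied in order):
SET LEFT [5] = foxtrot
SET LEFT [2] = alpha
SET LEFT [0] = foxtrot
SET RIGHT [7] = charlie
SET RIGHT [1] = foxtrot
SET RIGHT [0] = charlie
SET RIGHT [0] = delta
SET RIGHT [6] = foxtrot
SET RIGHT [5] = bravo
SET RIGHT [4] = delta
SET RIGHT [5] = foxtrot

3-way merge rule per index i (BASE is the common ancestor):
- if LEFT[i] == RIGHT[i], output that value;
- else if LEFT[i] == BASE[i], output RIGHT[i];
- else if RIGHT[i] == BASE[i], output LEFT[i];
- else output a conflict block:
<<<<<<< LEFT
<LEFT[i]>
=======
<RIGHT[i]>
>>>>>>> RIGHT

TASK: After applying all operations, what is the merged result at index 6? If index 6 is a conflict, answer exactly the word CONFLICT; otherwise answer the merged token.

Answer: foxtrot

Derivation:
Final LEFT:  [foxtrot, delta, alpha, echo, echo, foxtrot, bravo, delta]
Final RIGHT: [delta, foxtrot, delta, echo, delta, foxtrot, foxtrot, charlie]
i=0: L=foxtrot=BASE, R=delta -> take RIGHT -> delta
i=1: L=delta=BASE, R=foxtrot -> take RIGHT -> foxtrot
i=2: L=alpha, R=delta=BASE -> take LEFT -> alpha
i=3: L=echo R=echo -> agree -> echo
i=4: L=echo=BASE, R=delta -> take RIGHT -> delta
i=5: L=foxtrot R=foxtrot -> agree -> foxtrot
i=6: L=bravo=BASE, R=foxtrot -> take RIGHT -> foxtrot
i=7: L=delta=BASE, R=charlie -> take RIGHT -> charlie
Index 6 -> foxtrot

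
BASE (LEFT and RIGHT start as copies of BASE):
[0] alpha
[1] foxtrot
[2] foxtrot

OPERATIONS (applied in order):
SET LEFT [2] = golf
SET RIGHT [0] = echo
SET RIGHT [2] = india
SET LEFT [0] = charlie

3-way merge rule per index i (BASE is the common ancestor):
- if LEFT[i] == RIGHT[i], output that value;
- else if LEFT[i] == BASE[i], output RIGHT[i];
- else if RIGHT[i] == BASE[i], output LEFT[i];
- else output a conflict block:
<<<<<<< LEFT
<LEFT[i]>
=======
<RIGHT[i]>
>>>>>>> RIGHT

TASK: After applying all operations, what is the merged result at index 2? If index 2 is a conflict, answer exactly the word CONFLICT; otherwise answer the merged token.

Final LEFT:  [charlie, foxtrot, golf]
Final RIGHT: [echo, foxtrot, india]
i=0: BASE=alpha L=charlie R=echo all differ -> CONFLICT
i=1: L=foxtrot R=foxtrot -> agree -> foxtrot
i=2: BASE=foxtrot L=golf R=india all differ -> CONFLICT
Index 2 -> CONFLICT

Answer: CONFLICT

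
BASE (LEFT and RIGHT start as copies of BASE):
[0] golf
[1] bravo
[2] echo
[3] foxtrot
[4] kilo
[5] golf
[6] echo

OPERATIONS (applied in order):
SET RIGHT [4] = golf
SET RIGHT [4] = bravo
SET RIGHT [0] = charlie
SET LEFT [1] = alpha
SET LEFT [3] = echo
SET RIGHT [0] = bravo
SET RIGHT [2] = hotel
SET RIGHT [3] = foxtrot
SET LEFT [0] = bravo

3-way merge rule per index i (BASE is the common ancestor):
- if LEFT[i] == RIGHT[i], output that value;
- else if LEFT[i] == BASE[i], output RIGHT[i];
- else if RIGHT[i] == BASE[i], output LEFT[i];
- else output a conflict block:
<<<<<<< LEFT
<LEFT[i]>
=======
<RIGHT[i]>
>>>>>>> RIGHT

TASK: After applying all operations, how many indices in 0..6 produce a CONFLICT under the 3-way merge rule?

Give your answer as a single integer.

Answer: 0

Derivation:
Final LEFT:  [bravo, alpha, echo, echo, kilo, golf, echo]
Final RIGHT: [bravo, bravo, hotel, foxtrot, bravo, golf, echo]
i=0: L=bravo R=bravo -> agree -> bravo
i=1: L=alpha, R=bravo=BASE -> take LEFT -> alpha
i=2: L=echo=BASE, R=hotel -> take RIGHT -> hotel
i=3: L=echo, R=foxtrot=BASE -> take LEFT -> echo
i=4: L=kilo=BASE, R=bravo -> take RIGHT -> bravo
i=5: L=golf R=golf -> agree -> golf
i=6: L=echo R=echo -> agree -> echo
Conflict count: 0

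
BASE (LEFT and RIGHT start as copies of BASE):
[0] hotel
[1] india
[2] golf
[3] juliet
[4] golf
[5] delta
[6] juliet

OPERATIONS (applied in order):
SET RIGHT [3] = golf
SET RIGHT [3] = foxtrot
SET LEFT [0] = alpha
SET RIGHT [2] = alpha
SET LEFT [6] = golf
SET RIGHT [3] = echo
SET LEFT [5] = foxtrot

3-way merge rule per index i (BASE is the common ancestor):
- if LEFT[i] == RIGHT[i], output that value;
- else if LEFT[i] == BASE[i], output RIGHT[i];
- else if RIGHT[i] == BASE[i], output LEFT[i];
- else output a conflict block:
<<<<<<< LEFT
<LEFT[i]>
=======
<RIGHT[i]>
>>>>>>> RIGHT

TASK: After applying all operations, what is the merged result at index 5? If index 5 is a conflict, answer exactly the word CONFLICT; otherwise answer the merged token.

Final LEFT:  [alpha, india, golf, juliet, golf, foxtrot, golf]
Final RIGHT: [hotel, india, alpha, echo, golf, delta, juliet]
i=0: L=alpha, R=hotel=BASE -> take LEFT -> alpha
i=1: L=india R=india -> agree -> india
i=2: L=golf=BASE, R=alpha -> take RIGHT -> alpha
i=3: L=juliet=BASE, R=echo -> take RIGHT -> echo
i=4: L=golf R=golf -> agree -> golf
i=5: L=foxtrot, R=delta=BASE -> take LEFT -> foxtrot
i=6: L=golf, R=juliet=BASE -> take LEFT -> golf
Index 5 -> foxtrot

Answer: foxtrot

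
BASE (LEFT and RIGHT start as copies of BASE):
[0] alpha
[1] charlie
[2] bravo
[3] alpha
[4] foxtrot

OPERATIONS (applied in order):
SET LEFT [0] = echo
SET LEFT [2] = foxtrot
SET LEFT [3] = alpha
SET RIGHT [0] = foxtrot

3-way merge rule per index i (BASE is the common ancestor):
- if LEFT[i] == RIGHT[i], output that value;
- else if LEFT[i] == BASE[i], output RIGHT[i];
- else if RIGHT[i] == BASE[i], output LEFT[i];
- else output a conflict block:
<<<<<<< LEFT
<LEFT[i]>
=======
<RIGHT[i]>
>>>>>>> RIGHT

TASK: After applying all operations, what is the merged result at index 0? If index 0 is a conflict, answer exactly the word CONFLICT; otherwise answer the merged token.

Answer: CONFLICT

Derivation:
Final LEFT:  [echo, charlie, foxtrot, alpha, foxtrot]
Final RIGHT: [foxtrot, charlie, bravo, alpha, foxtrot]
i=0: BASE=alpha L=echo R=foxtrot all differ -> CONFLICT
i=1: L=charlie R=charlie -> agree -> charlie
i=2: L=foxtrot, R=bravo=BASE -> take LEFT -> foxtrot
i=3: L=alpha R=alpha -> agree -> alpha
i=4: L=foxtrot R=foxtrot -> agree -> foxtrot
Index 0 -> CONFLICT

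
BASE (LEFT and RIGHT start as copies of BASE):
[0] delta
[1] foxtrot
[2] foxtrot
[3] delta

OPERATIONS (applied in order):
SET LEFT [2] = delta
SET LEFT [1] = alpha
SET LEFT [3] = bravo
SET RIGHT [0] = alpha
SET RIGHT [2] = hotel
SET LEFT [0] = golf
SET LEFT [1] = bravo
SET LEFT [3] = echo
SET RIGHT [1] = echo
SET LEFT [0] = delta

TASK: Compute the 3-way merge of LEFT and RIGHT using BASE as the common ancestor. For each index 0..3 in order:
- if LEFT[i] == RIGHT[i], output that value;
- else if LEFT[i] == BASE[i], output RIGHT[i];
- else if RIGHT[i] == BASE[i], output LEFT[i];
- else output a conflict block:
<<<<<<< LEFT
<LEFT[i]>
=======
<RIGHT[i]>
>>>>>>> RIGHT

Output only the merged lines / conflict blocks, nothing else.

Answer: alpha
<<<<<<< LEFT
bravo
=======
echo
>>>>>>> RIGHT
<<<<<<< LEFT
delta
=======
hotel
>>>>>>> RIGHT
echo

Derivation:
Final LEFT:  [delta, bravo, delta, echo]
Final RIGHT: [alpha, echo, hotel, delta]
i=0: L=delta=BASE, R=alpha -> take RIGHT -> alpha
i=1: BASE=foxtrot L=bravo R=echo all differ -> CONFLICT
i=2: BASE=foxtrot L=delta R=hotel all differ -> CONFLICT
i=3: L=echo, R=delta=BASE -> take LEFT -> echo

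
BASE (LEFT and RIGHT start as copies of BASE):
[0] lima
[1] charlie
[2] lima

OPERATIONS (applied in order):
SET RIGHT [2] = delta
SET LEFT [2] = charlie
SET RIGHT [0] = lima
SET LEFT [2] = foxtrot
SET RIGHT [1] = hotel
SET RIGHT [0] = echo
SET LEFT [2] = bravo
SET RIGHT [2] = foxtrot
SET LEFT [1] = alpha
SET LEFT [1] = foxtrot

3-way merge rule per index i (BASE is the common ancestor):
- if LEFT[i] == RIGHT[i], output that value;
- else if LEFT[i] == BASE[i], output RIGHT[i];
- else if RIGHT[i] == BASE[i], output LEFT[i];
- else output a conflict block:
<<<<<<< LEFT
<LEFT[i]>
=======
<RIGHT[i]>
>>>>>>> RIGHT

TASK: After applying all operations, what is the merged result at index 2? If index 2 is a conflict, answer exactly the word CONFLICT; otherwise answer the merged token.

Final LEFT:  [lima, foxtrot, bravo]
Final RIGHT: [echo, hotel, foxtrot]
i=0: L=lima=BASE, R=echo -> take RIGHT -> echo
i=1: BASE=charlie L=foxtrot R=hotel all differ -> CONFLICT
i=2: BASE=lima L=bravo R=foxtrot all differ -> CONFLICT
Index 2 -> CONFLICT

Answer: CONFLICT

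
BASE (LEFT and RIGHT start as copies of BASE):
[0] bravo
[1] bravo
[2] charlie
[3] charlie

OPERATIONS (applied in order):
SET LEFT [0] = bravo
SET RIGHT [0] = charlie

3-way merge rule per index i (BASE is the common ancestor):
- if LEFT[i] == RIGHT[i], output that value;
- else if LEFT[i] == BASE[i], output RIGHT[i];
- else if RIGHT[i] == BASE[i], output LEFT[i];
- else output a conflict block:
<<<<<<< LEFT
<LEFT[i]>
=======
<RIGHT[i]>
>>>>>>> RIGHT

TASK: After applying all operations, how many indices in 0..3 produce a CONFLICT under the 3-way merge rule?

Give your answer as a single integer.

Final LEFT:  [bravo, bravo, charlie, charlie]
Final RIGHT: [charlie, bravo, charlie, charlie]
i=0: L=bravo=BASE, R=charlie -> take RIGHT -> charlie
i=1: L=bravo R=bravo -> agree -> bravo
i=2: L=charlie R=charlie -> agree -> charlie
i=3: L=charlie R=charlie -> agree -> charlie
Conflict count: 0

Answer: 0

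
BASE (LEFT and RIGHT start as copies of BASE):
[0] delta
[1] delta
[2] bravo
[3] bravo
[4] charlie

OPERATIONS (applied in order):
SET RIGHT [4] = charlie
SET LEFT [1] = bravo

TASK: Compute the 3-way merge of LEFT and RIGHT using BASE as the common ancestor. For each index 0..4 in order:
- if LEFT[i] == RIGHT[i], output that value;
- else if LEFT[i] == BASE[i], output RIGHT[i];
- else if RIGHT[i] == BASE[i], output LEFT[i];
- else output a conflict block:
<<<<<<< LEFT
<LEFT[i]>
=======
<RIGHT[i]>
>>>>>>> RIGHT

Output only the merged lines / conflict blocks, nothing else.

Final LEFT:  [delta, bravo, bravo, bravo, charlie]
Final RIGHT: [delta, delta, bravo, bravo, charlie]
i=0: L=delta R=delta -> agree -> delta
i=1: L=bravo, R=delta=BASE -> take LEFT -> bravo
i=2: L=bravo R=bravo -> agree -> bravo
i=3: L=bravo R=bravo -> agree -> bravo
i=4: L=charlie R=charlie -> agree -> charlie

Answer: delta
bravo
bravo
bravo
charlie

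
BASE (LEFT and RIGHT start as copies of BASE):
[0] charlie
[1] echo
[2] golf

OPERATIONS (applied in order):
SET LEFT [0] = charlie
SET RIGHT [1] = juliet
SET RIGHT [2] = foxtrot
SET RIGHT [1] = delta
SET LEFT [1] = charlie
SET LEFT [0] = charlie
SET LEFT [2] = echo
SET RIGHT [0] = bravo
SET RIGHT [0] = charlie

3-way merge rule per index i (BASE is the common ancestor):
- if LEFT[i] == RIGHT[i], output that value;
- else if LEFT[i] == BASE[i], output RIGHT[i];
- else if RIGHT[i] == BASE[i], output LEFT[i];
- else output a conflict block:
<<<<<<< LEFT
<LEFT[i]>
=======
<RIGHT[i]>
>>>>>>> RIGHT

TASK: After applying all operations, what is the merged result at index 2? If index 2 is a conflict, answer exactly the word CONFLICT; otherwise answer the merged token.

Final LEFT:  [charlie, charlie, echo]
Final RIGHT: [charlie, delta, foxtrot]
i=0: L=charlie R=charlie -> agree -> charlie
i=1: BASE=echo L=charlie R=delta all differ -> CONFLICT
i=2: BASE=golf L=echo R=foxtrot all differ -> CONFLICT
Index 2 -> CONFLICT

Answer: CONFLICT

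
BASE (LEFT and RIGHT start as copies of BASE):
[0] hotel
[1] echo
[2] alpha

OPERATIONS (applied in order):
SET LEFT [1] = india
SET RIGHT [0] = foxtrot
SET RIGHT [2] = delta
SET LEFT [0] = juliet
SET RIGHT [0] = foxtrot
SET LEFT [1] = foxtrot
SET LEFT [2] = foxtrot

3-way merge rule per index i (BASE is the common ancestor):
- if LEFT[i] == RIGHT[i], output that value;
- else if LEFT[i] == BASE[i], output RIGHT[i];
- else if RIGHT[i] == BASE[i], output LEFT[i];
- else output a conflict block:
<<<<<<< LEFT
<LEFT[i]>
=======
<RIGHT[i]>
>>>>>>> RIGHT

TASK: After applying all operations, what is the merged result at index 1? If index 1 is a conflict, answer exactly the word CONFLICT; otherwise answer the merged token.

Final LEFT:  [juliet, foxtrot, foxtrot]
Final RIGHT: [foxtrot, echo, delta]
i=0: BASE=hotel L=juliet R=foxtrot all differ -> CONFLICT
i=1: L=foxtrot, R=echo=BASE -> take LEFT -> foxtrot
i=2: BASE=alpha L=foxtrot R=delta all differ -> CONFLICT
Index 1 -> foxtrot

Answer: foxtrot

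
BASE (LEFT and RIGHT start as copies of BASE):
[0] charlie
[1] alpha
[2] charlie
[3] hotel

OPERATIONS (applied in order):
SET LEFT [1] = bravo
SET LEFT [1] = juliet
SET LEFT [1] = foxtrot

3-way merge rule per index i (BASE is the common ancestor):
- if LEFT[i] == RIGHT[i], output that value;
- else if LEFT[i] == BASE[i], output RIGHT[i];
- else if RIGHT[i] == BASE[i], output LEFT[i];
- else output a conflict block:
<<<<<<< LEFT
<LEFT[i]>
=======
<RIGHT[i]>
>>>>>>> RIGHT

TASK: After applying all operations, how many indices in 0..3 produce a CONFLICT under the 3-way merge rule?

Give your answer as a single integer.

Answer: 0

Derivation:
Final LEFT:  [charlie, foxtrot, charlie, hotel]
Final RIGHT: [charlie, alpha, charlie, hotel]
i=0: L=charlie R=charlie -> agree -> charlie
i=1: L=foxtrot, R=alpha=BASE -> take LEFT -> foxtrot
i=2: L=charlie R=charlie -> agree -> charlie
i=3: L=hotel R=hotel -> agree -> hotel
Conflict count: 0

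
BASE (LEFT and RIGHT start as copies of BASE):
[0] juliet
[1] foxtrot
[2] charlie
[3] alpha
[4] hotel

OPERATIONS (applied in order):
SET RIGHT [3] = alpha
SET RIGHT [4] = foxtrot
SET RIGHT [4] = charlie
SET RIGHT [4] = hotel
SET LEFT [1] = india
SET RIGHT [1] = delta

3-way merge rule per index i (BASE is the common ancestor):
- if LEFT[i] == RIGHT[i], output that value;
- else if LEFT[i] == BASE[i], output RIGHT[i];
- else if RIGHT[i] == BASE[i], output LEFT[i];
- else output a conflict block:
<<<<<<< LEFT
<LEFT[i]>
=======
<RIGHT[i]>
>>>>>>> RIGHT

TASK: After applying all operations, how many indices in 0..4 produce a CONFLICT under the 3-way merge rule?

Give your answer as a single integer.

Final LEFT:  [juliet, india, charlie, alpha, hotel]
Final RIGHT: [juliet, delta, charlie, alpha, hotel]
i=0: L=juliet R=juliet -> agree -> juliet
i=1: BASE=foxtrot L=india R=delta all differ -> CONFLICT
i=2: L=charlie R=charlie -> agree -> charlie
i=3: L=alpha R=alpha -> agree -> alpha
i=4: L=hotel R=hotel -> agree -> hotel
Conflict count: 1

Answer: 1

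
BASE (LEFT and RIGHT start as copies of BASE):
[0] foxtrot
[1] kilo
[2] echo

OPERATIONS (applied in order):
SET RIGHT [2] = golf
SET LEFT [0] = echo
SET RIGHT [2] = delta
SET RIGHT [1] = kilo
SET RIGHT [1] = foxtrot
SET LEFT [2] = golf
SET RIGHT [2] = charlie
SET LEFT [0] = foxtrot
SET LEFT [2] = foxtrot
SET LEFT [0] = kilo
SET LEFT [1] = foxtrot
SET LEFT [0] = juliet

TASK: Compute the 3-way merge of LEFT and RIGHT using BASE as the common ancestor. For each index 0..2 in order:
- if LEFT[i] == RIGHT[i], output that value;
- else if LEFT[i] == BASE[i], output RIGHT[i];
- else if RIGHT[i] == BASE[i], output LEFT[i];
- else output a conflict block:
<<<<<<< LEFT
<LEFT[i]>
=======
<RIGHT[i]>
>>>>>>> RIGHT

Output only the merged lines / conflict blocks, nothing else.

Final LEFT:  [juliet, foxtrot, foxtrot]
Final RIGHT: [foxtrot, foxtrot, charlie]
i=0: L=juliet, R=foxtrot=BASE -> take LEFT -> juliet
i=1: L=foxtrot R=foxtrot -> agree -> foxtrot
i=2: BASE=echo L=foxtrot R=charlie all differ -> CONFLICT

Answer: juliet
foxtrot
<<<<<<< LEFT
foxtrot
=======
charlie
>>>>>>> RIGHT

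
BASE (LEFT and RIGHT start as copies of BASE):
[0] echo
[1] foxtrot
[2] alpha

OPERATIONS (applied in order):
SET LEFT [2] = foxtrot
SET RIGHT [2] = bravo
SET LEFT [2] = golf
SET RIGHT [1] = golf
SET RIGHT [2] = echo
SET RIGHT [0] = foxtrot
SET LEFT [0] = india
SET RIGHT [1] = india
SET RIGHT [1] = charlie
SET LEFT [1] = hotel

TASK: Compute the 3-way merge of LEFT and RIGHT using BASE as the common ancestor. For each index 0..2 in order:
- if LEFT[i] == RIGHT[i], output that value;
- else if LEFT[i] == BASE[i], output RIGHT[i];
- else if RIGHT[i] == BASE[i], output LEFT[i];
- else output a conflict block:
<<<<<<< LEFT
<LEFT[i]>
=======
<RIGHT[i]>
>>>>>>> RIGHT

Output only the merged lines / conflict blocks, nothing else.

Answer: <<<<<<< LEFT
india
=======
foxtrot
>>>>>>> RIGHT
<<<<<<< LEFT
hotel
=======
charlie
>>>>>>> RIGHT
<<<<<<< LEFT
golf
=======
echo
>>>>>>> RIGHT

Derivation:
Final LEFT:  [india, hotel, golf]
Final RIGHT: [foxtrot, charlie, echo]
i=0: BASE=echo L=india R=foxtrot all differ -> CONFLICT
i=1: BASE=foxtrot L=hotel R=charlie all differ -> CONFLICT
i=2: BASE=alpha L=golf R=echo all differ -> CONFLICT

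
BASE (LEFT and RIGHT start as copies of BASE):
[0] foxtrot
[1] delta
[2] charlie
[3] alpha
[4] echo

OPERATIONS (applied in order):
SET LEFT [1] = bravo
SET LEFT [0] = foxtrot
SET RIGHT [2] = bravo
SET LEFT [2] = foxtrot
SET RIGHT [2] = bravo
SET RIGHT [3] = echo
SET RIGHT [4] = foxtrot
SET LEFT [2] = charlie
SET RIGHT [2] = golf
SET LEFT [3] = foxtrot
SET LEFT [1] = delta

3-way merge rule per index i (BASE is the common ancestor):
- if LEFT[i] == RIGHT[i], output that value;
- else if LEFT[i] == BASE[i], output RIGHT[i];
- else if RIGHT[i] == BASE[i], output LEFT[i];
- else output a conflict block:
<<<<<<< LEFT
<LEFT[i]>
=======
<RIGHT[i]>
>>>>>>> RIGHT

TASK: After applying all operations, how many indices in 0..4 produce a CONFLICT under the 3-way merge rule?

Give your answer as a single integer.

Final LEFT:  [foxtrot, delta, charlie, foxtrot, echo]
Final RIGHT: [foxtrot, delta, golf, echo, foxtrot]
i=0: L=foxtrot R=foxtrot -> agree -> foxtrot
i=1: L=delta R=delta -> agree -> delta
i=2: L=charlie=BASE, R=golf -> take RIGHT -> golf
i=3: BASE=alpha L=foxtrot R=echo all differ -> CONFLICT
i=4: L=echo=BASE, R=foxtrot -> take RIGHT -> foxtrot
Conflict count: 1

Answer: 1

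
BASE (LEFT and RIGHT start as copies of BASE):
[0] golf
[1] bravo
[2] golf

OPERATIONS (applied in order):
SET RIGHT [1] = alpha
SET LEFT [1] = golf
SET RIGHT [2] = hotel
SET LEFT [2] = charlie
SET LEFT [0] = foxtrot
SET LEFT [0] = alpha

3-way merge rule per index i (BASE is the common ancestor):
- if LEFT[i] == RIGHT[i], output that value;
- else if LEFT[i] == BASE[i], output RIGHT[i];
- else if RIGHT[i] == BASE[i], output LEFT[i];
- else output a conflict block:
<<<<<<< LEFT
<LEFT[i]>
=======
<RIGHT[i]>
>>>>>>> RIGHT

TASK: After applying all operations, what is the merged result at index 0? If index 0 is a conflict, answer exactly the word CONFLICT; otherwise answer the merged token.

Final LEFT:  [alpha, golf, charlie]
Final RIGHT: [golf, alpha, hotel]
i=0: L=alpha, R=golf=BASE -> take LEFT -> alpha
i=1: BASE=bravo L=golf R=alpha all differ -> CONFLICT
i=2: BASE=golf L=charlie R=hotel all differ -> CONFLICT
Index 0 -> alpha

Answer: alpha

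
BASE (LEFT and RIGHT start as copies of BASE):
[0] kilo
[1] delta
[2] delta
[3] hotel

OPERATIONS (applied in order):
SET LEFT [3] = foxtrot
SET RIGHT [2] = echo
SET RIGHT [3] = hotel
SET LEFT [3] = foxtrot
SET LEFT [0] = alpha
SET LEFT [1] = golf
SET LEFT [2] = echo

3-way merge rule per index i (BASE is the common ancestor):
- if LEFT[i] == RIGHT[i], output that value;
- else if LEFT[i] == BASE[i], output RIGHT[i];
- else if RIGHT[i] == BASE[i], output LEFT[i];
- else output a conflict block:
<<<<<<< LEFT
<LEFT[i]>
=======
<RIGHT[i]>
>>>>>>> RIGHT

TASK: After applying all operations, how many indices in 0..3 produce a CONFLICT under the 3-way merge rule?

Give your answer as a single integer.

Answer: 0

Derivation:
Final LEFT:  [alpha, golf, echo, foxtrot]
Final RIGHT: [kilo, delta, echo, hotel]
i=0: L=alpha, R=kilo=BASE -> take LEFT -> alpha
i=1: L=golf, R=delta=BASE -> take LEFT -> golf
i=2: L=echo R=echo -> agree -> echo
i=3: L=foxtrot, R=hotel=BASE -> take LEFT -> foxtrot
Conflict count: 0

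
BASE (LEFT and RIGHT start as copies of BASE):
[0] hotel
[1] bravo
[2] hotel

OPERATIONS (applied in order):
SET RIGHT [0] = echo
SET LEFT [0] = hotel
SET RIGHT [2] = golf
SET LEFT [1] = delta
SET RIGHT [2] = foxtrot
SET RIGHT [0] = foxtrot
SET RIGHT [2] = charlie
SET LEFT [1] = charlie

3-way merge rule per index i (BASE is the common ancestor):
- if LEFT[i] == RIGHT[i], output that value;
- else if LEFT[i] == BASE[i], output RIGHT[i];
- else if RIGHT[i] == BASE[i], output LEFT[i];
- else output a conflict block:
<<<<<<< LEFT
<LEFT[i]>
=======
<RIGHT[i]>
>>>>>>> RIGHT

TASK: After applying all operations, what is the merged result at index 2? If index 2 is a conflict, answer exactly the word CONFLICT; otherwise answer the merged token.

Answer: charlie

Derivation:
Final LEFT:  [hotel, charlie, hotel]
Final RIGHT: [foxtrot, bravo, charlie]
i=0: L=hotel=BASE, R=foxtrot -> take RIGHT -> foxtrot
i=1: L=charlie, R=bravo=BASE -> take LEFT -> charlie
i=2: L=hotel=BASE, R=charlie -> take RIGHT -> charlie
Index 2 -> charlie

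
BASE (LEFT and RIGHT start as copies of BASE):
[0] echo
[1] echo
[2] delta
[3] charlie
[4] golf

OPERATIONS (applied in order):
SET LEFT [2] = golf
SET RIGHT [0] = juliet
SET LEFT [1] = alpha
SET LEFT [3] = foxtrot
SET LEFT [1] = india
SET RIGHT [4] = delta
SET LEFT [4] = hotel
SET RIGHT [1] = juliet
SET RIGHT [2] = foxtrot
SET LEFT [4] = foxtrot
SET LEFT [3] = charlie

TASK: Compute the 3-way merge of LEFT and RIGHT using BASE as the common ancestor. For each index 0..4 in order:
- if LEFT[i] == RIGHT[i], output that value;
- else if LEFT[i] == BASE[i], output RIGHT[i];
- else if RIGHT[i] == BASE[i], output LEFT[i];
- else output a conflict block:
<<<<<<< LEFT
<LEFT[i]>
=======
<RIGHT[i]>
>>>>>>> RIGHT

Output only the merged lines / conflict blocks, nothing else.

Final LEFT:  [echo, india, golf, charlie, foxtrot]
Final RIGHT: [juliet, juliet, foxtrot, charlie, delta]
i=0: L=echo=BASE, R=juliet -> take RIGHT -> juliet
i=1: BASE=echo L=india R=juliet all differ -> CONFLICT
i=2: BASE=delta L=golf R=foxtrot all differ -> CONFLICT
i=3: L=charlie R=charlie -> agree -> charlie
i=4: BASE=golf L=foxtrot R=delta all differ -> CONFLICT

Answer: juliet
<<<<<<< LEFT
india
=======
juliet
>>>>>>> RIGHT
<<<<<<< LEFT
golf
=======
foxtrot
>>>>>>> RIGHT
charlie
<<<<<<< LEFT
foxtrot
=======
delta
>>>>>>> RIGHT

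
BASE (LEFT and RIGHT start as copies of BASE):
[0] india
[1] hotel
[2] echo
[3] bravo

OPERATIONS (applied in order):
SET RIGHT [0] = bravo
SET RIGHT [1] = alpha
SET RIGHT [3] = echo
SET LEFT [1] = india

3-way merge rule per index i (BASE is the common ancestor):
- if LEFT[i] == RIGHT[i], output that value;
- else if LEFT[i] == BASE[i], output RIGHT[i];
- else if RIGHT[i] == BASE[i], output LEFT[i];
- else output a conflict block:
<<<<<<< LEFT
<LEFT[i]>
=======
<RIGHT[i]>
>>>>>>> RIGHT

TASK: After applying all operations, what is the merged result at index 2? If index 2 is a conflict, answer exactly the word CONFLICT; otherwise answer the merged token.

Final LEFT:  [india, india, echo, bravo]
Final RIGHT: [bravo, alpha, echo, echo]
i=0: L=india=BASE, R=bravo -> take RIGHT -> bravo
i=1: BASE=hotel L=india R=alpha all differ -> CONFLICT
i=2: L=echo R=echo -> agree -> echo
i=3: L=bravo=BASE, R=echo -> take RIGHT -> echo
Index 2 -> echo

Answer: echo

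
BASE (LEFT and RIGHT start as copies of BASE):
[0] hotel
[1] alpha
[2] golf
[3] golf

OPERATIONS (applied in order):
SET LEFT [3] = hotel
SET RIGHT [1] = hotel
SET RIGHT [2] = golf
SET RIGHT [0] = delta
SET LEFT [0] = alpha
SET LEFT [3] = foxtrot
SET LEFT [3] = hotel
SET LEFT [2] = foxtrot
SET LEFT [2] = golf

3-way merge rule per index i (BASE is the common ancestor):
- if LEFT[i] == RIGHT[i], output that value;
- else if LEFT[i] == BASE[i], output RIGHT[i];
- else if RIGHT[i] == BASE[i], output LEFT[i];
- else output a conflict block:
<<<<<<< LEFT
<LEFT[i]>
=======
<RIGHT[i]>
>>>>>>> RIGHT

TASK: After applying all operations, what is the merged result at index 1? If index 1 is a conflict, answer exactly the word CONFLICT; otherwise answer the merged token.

Final LEFT:  [alpha, alpha, golf, hotel]
Final RIGHT: [delta, hotel, golf, golf]
i=0: BASE=hotel L=alpha R=delta all differ -> CONFLICT
i=1: L=alpha=BASE, R=hotel -> take RIGHT -> hotel
i=2: L=golf R=golf -> agree -> golf
i=3: L=hotel, R=golf=BASE -> take LEFT -> hotel
Index 1 -> hotel

Answer: hotel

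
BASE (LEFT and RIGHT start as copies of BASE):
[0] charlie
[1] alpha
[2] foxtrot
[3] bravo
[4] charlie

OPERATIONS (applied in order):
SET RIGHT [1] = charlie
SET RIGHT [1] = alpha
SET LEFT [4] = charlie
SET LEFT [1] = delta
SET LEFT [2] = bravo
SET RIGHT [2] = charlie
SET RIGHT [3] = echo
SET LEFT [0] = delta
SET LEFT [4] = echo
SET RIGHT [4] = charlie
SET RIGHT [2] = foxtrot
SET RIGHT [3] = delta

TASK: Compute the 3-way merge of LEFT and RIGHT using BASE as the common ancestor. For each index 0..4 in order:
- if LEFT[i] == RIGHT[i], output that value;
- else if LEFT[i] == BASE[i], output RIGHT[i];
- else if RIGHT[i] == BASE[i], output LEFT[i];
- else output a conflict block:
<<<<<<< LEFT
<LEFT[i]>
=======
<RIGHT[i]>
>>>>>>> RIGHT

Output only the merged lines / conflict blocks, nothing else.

Answer: delta
delta
bravo
delta
echo

Derivation:
Final LEFT:  [delta, delta, bravo, bravo, echo]
Final RIGHT: [charlie, alpha, foxtrot, delta, charlie]
i=0: L=delta, R=charlie=BASE -> take LEFT -> delta
i=1: L=delta, R=alpha=BASE -> take LEFT -> delta
i=2: L=bravo, R=foxtrot=BASE -> take LEFT -> bravo
i=3: L=bravo=BASE, R=delta -> take RIGHT -> delta
i=4: L=echo, R=charlie=BASE -> take LEFT -> echo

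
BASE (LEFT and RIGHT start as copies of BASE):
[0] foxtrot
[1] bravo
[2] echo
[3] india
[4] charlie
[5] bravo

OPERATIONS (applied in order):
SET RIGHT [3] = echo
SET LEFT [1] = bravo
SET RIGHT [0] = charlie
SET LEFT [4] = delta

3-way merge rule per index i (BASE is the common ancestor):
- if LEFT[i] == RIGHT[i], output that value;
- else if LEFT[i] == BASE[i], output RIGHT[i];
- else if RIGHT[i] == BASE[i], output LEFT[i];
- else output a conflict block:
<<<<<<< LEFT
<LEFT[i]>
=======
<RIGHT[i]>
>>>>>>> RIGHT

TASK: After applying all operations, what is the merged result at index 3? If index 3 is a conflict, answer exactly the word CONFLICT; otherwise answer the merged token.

Final LEFT:  [foxtrot, bravo, echo, india, delta, bravo]
Final RIGHT: [charlie, bravo, echo, echo, charlie, bravo]
i=0: L=foxtrot=BASE, R=charlie -> take RIGHT -> charlie
i=1: L=bravo R=bravo -> agree -> bravo
i=2: L=echo R=echo -> agree -> echo
i=3: L=india=BASE, R=echo -> take RIGHT -> echo
i=4: L=delta, R=charlie=BASE -> take LEFT -> delta
i=5: L=bravo R=bravo -> agree -> bravo
Index 3 -> echo

Answer: echo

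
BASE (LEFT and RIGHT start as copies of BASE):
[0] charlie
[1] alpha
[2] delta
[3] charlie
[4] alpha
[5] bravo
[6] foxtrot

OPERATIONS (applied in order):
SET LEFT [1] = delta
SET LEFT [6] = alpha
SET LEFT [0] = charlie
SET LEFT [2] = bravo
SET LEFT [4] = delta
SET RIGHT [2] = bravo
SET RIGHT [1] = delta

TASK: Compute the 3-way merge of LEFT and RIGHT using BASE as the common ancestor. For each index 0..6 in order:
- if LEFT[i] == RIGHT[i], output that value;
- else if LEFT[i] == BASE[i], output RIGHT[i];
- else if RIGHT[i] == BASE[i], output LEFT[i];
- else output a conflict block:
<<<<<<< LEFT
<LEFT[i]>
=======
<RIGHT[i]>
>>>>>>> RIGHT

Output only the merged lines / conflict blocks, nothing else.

Final LEFT:  [charlie, delta, bravo, charlie, delta, bravo, alpha]
Final RIGHT: [charlie, delta, bravo, charlie, alpha, bravo, foxtrot]
i=0: L=charlie R=charlie -> agree -> charlie
i=1: L=delta R=delta -> agree -> delta
i=2: L=bravo R=bravo -> agree -> bravo
i=3: L=charlie R=charlie -> agree -> charlie
i=4: L=delta, R=alpha=BASE -> take LEFT -> delta
i=5: L=bravo R=bravo -> agree -> bravo
i=6: L=alpha, R=foxtrot=BASE -> take LEFT -> alpha

Answer: charlie
delta
bravo
charlie
delta
bravo
alpha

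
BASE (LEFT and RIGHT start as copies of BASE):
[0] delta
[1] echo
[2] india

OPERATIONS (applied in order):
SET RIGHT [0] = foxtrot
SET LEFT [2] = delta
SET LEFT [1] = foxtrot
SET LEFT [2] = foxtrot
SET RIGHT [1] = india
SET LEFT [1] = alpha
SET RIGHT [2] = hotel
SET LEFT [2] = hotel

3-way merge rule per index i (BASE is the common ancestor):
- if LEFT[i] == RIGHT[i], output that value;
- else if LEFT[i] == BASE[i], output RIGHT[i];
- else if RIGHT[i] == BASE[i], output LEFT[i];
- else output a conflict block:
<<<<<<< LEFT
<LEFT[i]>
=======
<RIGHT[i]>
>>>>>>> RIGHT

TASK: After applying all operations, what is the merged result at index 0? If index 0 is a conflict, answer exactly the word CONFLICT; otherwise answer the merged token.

Final LEFT:  [delta, alpha, hotel]
Final RIGHT: [foxtrot, india, hotel]
i=0: L=delta=BASE, R=foxtrot -> take RIGHT -> foxtrot
i=1: BASE=echo L=alpha R=india all differ -> CONFLICT
i=2: L=hotel R=hotel -> agree -> hotel
Index 0 -> foxtrot

Answer: foxtrot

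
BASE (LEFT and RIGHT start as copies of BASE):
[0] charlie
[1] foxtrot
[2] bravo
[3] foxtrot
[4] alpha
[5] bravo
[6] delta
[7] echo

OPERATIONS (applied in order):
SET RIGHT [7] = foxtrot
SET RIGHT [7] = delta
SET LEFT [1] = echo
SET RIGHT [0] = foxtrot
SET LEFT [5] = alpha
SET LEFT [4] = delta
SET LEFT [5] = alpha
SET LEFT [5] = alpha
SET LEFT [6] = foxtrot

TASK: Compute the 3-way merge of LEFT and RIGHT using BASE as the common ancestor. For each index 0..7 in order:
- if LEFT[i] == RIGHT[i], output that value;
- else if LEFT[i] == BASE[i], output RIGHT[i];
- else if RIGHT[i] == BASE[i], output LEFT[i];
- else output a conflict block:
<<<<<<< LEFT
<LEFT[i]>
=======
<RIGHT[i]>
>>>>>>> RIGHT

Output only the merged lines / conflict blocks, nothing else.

Answer: foxtrot
echo
bravo
foxtrot
delta
alpha
foxtrot
delta

Derivation:
Final LEFT:  [charlie, echo, bravo, foxtrot, delta, alpha, foxtrot, echo]
Final RIGHT: [foxtrot, foxtrot, bravo, foxtrot, alpha, bravo, delta, delta]
i=0: L=charlie=BASE, R=foxtrot -> take RIGHT -> foxtrot
i=1: L=echo, R=foxtrot=BASE -> take LEFT -> echo
i=2: L=bravo R=bravo -> agree -> bravo
i=3: L=foxtrot R=foxtrot -> agree -> foxtrot
i=4: L=delta, R=alpha=BASE -> take LEFT -> delta
i=5: L=alpha, R=bravo=BASE -> take LEFT -> alpha
i=6: L=foxtrot, R=delta=BASE -> take LEFT -> foxtrot
i=7: L=echo=BASE, R=delta -> take RIGHT -> delta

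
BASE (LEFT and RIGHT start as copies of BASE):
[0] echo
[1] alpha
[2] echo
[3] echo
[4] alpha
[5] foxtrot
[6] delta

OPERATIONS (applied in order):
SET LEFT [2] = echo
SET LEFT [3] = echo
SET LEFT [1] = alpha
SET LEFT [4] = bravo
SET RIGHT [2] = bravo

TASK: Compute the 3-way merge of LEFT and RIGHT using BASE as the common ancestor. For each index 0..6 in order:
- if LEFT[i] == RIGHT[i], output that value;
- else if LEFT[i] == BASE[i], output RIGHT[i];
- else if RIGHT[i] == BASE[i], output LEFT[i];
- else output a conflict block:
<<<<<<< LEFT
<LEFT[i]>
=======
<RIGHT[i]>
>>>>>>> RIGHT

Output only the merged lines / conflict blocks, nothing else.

Answer: echo
alpha
bravo
echo
bravo
foxtrot
delta

Derivation:
Final LEFT:  [echo, alpha, echo, echo, bravo, foxtrot, delta]
Final RIGHT: [echo, alpha, bravo, echo, alpha, foxtrot, delta]
i=0: L=echo R=echo -> agree -> echo
i=1: L=alpha R=alpha -> agree -> alpha
i=2: L=echo=BASE, R=bravo -> take RIGHT -> bravo
i=3: L=echo R=echo -> agree -> echo
i=4: L=bravo, R=alpha=BASE -> take LEFT -> bravo
i=5: L=foxtrot R=foxtrot -> agree -> foxtrot
i=6: L=delta R=delta -> agree -> delta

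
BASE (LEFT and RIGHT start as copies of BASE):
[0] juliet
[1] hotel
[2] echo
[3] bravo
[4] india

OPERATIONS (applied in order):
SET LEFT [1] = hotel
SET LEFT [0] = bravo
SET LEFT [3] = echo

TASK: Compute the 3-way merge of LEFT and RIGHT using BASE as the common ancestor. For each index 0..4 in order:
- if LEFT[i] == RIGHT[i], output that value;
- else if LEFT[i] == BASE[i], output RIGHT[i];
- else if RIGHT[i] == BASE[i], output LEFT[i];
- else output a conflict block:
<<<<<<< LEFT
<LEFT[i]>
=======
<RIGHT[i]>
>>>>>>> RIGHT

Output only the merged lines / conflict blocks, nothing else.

Answer: bravo
hotel
echo
echo
india

Derivation:
Final LEFT:  [bravo, hotel, echo, echo, india]
Final RIGHT: [juliet, hotel, echo, bravo, india]
i=0: L=bravo, R=juliet=BASE -> take LEFT -> bravo
i=1: L=hotel R=hotel -> agree -> hotel
i=2: L=echo R=echo -> agree -> echo
i=3: L=echo, R=bravo=BASE -> take LEFT -> echo
i=4: L=india R=india -> agree -> india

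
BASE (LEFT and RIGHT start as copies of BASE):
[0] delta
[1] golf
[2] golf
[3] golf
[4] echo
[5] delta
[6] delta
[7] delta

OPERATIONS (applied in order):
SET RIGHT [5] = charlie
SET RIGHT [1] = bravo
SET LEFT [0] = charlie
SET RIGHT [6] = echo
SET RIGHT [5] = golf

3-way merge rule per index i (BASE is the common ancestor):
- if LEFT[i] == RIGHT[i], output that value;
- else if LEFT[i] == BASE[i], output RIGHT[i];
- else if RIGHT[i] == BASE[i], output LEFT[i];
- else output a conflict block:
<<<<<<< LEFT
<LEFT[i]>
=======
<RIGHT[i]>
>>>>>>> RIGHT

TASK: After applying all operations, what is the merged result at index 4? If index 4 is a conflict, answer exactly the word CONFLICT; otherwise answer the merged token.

Final LEFT:  [charlie, golf, golf, golf, echo, delta, delta, delta]
Final RIGHT: [delta, bravo, golf, golf, echo, golf, echo, delta]
i=0: L=charlie, R=delta=BASE -> take LEFT -> charlie
i=1: L=golf=BASE, R=bravo -> take RIGHT -> bravo
i=2: L=golf R=golf -> agree -> golf
i=3: L=golf R=golf -> agree -> golf
i=4: L=echo R=echo -> agree -> echo
i=5: L=delta=BASE, R=golf -> take RIGHT -> golf
i=6: L=delta=BASE, R=echo -> take RIGHT -> echo
i=7: L=delta R=delta -> agree -> delta
Index 4 -> echo

Answer: echo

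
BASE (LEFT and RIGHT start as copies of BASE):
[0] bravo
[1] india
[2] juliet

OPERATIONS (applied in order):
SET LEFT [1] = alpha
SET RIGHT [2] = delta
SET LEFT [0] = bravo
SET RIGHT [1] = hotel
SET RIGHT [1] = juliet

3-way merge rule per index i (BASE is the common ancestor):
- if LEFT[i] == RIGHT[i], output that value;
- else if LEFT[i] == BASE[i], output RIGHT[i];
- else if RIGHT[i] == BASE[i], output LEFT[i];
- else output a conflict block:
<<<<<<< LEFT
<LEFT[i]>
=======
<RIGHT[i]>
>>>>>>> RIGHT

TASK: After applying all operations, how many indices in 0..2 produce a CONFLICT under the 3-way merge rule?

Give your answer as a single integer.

Answer: 1

Derivation:
Final LEFT:  [bravo, alpha, juliet]
Final RIGHT: [bravo, juliet, delta]
i=0: L=bravo R=bravo -> agree -> bravo
i=1: BASE=india L=alpha R=juliet all differ -> CONFLICT
i=2: L=juliet=BASE, R=delta -> take RIGHT -> delta
Conflict count: 1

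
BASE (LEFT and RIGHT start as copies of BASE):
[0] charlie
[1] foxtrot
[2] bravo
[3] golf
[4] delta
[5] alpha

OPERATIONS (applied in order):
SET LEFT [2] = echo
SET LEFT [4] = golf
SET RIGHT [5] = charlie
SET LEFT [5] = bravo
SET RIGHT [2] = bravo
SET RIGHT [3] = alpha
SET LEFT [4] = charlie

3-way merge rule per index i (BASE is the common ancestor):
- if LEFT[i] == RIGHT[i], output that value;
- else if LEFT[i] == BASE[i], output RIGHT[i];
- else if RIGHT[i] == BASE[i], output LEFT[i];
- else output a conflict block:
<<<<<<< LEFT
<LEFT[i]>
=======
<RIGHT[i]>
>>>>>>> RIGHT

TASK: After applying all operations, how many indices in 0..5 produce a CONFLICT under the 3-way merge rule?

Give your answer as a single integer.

Final LEFT:  [charlie, foxtrot, echo, golf, charlie, bravo]
Final RIGHT: [charlie, foxtrot, bravo, alpha, delta, charlie]
i=0: L=charlie R=charlie -> agree -> charlie
i=1: L=foxtrot R=foxtrot -> agree -> foxtrot
i=2: L=echo, R=bravo=BASE -> take LEFT -> echo
i=3: L=golf=BASE, R=alpha -> take RIGHT -> alpha
i=4: L=charlie, R=delta=BASE -> take LEFT -> charlie
i=5: BASE=alpha L=bravo R=charlie all differ -> CONFLICT
Conflict count: 1

Answer: 1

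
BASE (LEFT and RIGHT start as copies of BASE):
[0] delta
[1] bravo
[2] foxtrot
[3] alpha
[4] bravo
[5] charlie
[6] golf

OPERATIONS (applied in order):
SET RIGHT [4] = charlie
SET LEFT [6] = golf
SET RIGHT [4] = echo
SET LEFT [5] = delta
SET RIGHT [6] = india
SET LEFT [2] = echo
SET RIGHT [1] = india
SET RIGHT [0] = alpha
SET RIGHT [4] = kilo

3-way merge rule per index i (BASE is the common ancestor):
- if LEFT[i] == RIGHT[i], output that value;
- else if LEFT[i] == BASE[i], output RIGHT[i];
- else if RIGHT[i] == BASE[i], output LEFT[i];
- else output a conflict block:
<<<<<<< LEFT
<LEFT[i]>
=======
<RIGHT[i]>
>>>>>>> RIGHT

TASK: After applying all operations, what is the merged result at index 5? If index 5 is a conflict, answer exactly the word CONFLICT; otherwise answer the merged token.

Final LEFT:  [delta, bravo, echo, alpha, bravo, delta, golf]
Final RIGHT: [alpha, india, foxtrot, alpha, kilo, charlie, india]
i=0: L=delta=BASE, R=alpha -> take RIGHT -> alpha
i=1: L=bravo=BASE, R=india -> take RIGHT -> india
i=2: L=echo, R=foxtrot=BASE -> take LEFT -> echo
i=3: L=alpha R=alpha -> agree -> alpha
i=4: L=bravo=BASE, R=kilo -> take RIGHT -> kilo
i=5: L=delta, R=charlie=BASE -> take LEFT -> delta
i=6: L=golf=BASE, R=india -> take RIGHT -> india
Index 5 -> delta

Answer: delta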